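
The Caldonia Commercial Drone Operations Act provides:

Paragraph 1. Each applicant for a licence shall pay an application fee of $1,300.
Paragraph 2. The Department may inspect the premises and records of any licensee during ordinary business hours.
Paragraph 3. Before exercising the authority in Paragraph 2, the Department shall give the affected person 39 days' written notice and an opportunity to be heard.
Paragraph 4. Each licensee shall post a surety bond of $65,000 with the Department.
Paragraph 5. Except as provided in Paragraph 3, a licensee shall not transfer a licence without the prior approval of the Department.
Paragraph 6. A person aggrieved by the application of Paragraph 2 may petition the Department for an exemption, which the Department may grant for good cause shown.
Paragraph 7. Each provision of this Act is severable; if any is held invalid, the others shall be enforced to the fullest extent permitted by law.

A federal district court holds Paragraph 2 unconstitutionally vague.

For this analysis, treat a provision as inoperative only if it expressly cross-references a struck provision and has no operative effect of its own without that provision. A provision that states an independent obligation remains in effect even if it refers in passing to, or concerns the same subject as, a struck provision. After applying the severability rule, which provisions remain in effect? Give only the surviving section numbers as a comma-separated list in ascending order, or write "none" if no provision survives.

1, 4, 5, 7

Paragraph 2 is struck. Paragraph 3 has no operative effect of its own apart from Paragraph 2 and is therefore inoperative. The only function of Paragraph 6 is the exemption procedure for Paragraph 2, so it cannot stand once Paragraph 2 is removed. Although Paragraph 5 refers to Paragraph 3, its operative terms do not depend on Paragraph 3, so it remains in effect. Paragraph 7 is a severability clause and preserves every provision that can still be given independent effect. The provisions still in force are Paragraph 1, Paragraph 4, Paragraph 5, and Paragraph 7.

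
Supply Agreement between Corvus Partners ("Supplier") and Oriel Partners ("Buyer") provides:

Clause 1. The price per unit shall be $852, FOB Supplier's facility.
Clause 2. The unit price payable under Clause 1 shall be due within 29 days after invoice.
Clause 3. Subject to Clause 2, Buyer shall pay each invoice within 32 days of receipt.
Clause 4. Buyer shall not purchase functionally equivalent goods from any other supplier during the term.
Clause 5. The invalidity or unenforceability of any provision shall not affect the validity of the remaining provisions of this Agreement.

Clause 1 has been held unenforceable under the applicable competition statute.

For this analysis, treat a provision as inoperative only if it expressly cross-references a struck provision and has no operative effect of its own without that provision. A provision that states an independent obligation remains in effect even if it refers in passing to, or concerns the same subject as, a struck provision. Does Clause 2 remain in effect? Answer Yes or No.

Clause 1 is struck. The whole of Clause 2 is the payment deadline for the unit price, defined by reference to Clause 1, so Clause 2 cannot stand once Clause 1 is removed. Clause 3 mentions Clause 2 but its own obligation stands independently of Clause 2, so Clause 3 is not affected. Under the severability clause in Clause 5, the remaining provisions continue in force. Clause 3, Clause 4, and Clause 5 remain in effect. Clause 2 is among the inoperative provisions, so the answer is no.

No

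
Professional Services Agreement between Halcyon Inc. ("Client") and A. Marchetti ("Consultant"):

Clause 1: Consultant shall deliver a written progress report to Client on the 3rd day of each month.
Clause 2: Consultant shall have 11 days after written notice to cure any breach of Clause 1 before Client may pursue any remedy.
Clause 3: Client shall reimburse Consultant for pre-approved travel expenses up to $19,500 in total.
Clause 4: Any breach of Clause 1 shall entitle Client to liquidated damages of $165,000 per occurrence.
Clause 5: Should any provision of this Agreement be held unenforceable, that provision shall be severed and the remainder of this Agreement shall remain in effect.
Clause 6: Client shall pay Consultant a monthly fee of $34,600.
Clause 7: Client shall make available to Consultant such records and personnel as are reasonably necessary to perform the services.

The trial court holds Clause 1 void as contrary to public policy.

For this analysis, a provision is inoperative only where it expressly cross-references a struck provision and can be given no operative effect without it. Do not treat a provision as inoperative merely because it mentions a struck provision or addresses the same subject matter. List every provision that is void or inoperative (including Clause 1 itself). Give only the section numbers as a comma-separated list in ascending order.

Clause 1 is struck. Clause 2 operates only by reference to Clause 1, so it falls with Clause 1. Clause 4 has no operative effect of its own apart from Clause 1 and is therefore inoperative. Under the severability clause in Clause 5, the remaining provisions continue in force. The provisions still in force are Clause 3, Clause 5, Clause 6, and Clause 7.

1, 2, 4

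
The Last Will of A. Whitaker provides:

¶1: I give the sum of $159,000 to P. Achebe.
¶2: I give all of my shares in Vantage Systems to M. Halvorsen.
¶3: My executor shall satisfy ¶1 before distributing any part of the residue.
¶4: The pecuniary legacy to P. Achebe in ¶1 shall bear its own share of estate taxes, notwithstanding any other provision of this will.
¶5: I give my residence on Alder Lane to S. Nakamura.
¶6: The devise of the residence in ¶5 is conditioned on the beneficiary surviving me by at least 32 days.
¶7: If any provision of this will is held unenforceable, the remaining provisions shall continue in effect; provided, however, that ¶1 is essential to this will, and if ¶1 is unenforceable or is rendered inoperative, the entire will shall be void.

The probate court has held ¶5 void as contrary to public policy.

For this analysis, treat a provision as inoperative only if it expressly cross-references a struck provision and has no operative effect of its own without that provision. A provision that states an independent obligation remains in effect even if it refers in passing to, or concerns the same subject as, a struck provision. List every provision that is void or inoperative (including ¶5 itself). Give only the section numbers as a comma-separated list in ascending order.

5, 6

¶5 is struck. ¶6 operates only by reference to ¶5, so it falls with ¶5. ¶7 makes ¶1 an essential term, but ¶1 is unaffected, so the severability proviso in ¶7 preserves the remaining provisions. The provisions still in force are ¶1, ¶2, ¶3, ¶4, and ¶7.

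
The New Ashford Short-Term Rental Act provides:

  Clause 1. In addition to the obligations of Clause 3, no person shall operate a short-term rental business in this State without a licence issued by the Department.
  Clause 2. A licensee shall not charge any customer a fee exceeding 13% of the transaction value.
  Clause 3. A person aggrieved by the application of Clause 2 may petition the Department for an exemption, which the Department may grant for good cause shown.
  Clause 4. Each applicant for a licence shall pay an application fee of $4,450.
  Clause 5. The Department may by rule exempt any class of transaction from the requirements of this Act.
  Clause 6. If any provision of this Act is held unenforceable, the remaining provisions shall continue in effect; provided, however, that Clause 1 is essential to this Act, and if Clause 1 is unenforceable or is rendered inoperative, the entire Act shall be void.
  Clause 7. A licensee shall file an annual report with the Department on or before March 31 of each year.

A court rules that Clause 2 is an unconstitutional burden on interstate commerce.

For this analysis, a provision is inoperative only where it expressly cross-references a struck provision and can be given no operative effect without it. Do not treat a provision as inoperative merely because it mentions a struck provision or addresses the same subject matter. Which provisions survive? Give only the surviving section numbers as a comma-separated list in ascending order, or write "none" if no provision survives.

Clause 2 is struck. Clause 3 merely fixes the exemption procedure for Clause 2; with Clause 2 gone it has nothing to operate on and falls away. Clause 1 mentions Clause 3 but its own obligation stands independently of Clause 3, so Clause 1 is not affected. Clause 6 makes Clause 1 an essential term, but Clause 1 is unaffected, so the severability proviso in Clause 6 preserves the remaining provisions. Clause 1, Clause 4, Clause 5, Clause 6, and Clause 7 remain in effect.

1, 4, 5, 6, 7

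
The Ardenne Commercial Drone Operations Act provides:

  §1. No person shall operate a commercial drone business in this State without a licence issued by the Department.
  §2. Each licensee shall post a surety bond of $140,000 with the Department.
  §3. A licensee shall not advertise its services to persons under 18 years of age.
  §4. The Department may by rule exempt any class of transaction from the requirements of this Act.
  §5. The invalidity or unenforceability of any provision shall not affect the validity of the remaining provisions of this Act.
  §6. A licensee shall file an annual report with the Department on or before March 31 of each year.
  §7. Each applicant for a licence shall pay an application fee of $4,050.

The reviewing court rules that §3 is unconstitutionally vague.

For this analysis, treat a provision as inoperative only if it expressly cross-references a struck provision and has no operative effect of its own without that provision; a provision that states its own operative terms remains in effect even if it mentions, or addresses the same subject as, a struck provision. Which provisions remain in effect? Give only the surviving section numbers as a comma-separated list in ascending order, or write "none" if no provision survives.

1, 2, 4, 5, 6, 7

§3 is struck. Nothing else in the Act is defined by reference to §3. Under the severability clause in §5, the remaining provisions continue in force. §1, §2, §4, §5, §6, and §7 remain in effect.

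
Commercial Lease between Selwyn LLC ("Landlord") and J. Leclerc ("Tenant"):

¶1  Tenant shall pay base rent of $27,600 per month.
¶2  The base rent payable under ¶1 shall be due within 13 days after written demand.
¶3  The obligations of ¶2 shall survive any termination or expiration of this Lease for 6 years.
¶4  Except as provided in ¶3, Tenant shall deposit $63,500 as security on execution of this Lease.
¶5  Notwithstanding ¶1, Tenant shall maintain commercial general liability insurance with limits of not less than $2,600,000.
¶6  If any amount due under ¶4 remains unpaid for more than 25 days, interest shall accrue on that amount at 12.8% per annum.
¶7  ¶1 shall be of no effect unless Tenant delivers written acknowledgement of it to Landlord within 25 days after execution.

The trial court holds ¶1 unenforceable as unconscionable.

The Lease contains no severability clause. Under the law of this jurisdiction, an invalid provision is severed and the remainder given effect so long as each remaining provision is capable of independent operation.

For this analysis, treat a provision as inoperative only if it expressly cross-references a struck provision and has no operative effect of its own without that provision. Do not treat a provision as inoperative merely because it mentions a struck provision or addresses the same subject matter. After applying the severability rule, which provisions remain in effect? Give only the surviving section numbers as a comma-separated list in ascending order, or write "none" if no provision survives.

4, 5, 6

¶1 is struck. ¶2 operates only by reference to ¶1, so it falls with ¶1. ¶7 has no operative effect of its own apart from ¶1 and is therefore inoperative. ¶3 merely fixes the survival period for ¶2; with ¶2 gone it has nothing to operate on and falls away. ¶5 mentions ¶1 but its own obligation stands independently of ¶1, so ¶5 is not affected. ¶4 mentions ¶3 but its own obligation stands independently of ¶3, so ¶4 is not affected. Under the stated default rule, only provisions that cannot operate independently fall away; the rest are enforced. That leaves ¶4, ¶5, and ¶6 in effect.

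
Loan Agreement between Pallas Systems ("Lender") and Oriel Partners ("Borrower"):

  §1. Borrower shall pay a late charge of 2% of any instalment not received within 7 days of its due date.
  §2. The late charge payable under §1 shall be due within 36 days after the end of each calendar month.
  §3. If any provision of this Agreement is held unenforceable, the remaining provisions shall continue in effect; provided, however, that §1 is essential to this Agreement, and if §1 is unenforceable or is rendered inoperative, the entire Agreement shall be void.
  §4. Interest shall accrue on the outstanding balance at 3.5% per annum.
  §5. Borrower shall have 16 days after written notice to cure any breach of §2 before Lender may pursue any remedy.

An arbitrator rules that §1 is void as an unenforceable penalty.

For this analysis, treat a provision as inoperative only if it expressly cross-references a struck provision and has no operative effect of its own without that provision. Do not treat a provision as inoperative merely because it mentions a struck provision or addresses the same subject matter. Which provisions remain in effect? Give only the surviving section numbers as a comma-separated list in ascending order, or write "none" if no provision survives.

none

§1 is struck. The whole of §2 is the payment deadline for the late charge, defined by reference to §1, so §2 cannot stand once §1 is removed. §5 merely fixes the cure period for breach of §2; with §2 gone it has nothing to operate on and falls away. §3 makes §1 an essential term, and §1 is the provision held invalid; under §3, the entire Agreement is therefore void. No provision of the Agreement survives.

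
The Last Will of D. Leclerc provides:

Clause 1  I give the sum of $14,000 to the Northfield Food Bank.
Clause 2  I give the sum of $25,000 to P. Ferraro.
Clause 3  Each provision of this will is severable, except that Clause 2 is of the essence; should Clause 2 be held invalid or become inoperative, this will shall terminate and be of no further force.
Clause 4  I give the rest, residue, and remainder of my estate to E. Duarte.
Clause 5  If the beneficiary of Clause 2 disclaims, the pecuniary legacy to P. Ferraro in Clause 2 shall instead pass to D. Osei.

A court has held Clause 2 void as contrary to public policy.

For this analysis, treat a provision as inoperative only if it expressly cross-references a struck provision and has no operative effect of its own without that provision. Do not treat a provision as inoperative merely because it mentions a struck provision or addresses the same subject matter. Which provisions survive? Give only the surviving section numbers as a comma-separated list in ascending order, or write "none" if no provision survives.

Clause 2 is struck. Clause 5 has no operative effect of its own apart from Clause 2 and is therefore inoperative. Clause 3 makes Clause 2 an essential term, and Clause 2 is the provision held invalid; under Clause 3, the entire will is therefore void. No provision of the will survives.

none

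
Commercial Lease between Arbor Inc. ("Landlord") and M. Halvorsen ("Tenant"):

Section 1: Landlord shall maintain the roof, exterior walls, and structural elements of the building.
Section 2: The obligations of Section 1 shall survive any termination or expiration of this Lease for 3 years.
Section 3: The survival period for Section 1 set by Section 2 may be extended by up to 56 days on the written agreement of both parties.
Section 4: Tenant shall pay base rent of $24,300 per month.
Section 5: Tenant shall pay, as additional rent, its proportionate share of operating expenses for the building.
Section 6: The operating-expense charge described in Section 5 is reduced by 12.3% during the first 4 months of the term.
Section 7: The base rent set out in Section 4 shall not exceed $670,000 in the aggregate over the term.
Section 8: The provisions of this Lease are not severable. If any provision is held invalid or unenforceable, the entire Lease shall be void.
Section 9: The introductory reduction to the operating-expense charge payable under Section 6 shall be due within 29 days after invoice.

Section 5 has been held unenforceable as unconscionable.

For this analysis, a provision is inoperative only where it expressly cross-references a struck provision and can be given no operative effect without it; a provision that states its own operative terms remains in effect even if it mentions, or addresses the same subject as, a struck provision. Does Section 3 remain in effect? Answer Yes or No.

No

Section 5 is struck. Section 6 operates only by reference to Section 5, so it falls with Section 5. Section 9 operates only by reference to Section 6, so it falls with Section 6. Section 8 provides that the Lease is not severable, so the invalidity of any one provision voids the entire Lease. No provision of the Lease survives. Section 3 is among the inoperative provisions, so the answer is no.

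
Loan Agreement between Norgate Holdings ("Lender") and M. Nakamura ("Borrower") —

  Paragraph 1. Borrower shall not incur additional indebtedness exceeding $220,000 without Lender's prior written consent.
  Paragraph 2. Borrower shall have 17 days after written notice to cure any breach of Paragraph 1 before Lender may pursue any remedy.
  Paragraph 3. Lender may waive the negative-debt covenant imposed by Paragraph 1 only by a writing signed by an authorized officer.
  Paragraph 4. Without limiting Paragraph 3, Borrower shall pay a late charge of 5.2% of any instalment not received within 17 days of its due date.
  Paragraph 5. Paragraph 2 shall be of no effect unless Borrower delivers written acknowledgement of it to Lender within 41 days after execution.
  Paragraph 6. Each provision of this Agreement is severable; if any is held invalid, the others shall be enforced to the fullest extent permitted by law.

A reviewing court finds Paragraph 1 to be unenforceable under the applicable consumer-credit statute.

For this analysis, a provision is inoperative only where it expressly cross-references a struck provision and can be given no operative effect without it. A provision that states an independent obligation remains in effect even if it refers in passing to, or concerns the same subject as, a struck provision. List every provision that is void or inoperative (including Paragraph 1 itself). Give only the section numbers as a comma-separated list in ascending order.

Paragraph 1 is struck. Paragraph 2 merely fixes the cure period for breach of Paragraph 1; with Paragraph 1 gone it has nothing to operate on and falls away. The only function of Paragraph 3 is the waiver condition for Paragraph 1, so it cannot stand once Paragraph 1 is removed. Paragraph 5 merely fixes the acknowledgement condition for Paragraph 2; with Paragraph 2 gone it has nothing to operate on and falls away. Although Paragraph 4 refers to Paragraph 3, its operative terms do not depend on Paragraph 3, so it remains in effect. Paragraph 6 is a severability clause and preserves every provision that can still be given independent effect. Paragraph 4 and Paragraph 6 remain in effect.

1, 2, 3, 5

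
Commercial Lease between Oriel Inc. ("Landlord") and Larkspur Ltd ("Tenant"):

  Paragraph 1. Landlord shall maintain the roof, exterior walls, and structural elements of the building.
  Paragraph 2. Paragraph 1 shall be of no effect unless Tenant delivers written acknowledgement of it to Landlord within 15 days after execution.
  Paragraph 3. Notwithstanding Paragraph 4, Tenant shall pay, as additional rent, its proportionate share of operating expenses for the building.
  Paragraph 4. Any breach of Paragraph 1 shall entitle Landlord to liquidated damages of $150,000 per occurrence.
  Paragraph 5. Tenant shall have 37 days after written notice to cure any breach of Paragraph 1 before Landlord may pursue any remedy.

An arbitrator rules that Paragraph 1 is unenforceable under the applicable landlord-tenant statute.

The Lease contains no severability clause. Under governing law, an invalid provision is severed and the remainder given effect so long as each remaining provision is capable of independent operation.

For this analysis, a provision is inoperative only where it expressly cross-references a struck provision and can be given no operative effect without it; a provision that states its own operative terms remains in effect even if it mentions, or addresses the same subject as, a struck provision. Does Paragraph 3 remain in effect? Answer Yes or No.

Yes

Paragraph 1 is struck. Paragraph 2 merely fixes the acknowledgement condition for Paragraph 1; with Paragraph 1 gone it has nothing to operate on and falls away. Paragraph 4 does nothing except set the liquidated-damages amount by reference to Paragraph 1; with Paragraph 1 gone it has no independent effect and is inoperative. The only function of Paragraph 5 is the cure period for breach of Paragraph 1, so it cannot stand once Paragraph 1 is removed. Although Paragraph 3 refers to Paragraph 4, its operative terms do not depend on Paragraph 4, so it remains in effect. With no severability clause, the stated default rule severs what cannot stand and enforces each remaining provision that can operate on its own. Only Paragraph 3 remains in effect. Paragraph 3 is among the surviving provisions, so the answer is yes.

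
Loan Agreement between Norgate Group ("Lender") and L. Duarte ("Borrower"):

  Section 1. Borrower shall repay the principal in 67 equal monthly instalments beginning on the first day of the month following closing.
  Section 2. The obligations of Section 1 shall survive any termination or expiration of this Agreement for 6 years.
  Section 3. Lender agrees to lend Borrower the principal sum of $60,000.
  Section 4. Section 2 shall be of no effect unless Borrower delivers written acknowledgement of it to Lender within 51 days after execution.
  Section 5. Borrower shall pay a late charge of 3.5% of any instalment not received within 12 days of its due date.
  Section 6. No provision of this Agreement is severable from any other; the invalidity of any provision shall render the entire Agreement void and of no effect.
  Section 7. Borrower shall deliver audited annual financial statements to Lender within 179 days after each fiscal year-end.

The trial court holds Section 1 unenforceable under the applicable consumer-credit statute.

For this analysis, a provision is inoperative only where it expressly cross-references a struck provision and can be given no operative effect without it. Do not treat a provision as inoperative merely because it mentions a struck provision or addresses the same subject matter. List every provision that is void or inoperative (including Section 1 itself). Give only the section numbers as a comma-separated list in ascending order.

Section 1 is struck. Section 2 merely fixes the survival period for Section 1; with Section 1 gone it has nothing to operate on and falls away. Section 4 has no operative effect of its own apart from Section 2 and is therefore inoperative. Section 6 provides that the Agreement is not severable, so the invalidity of any one provision voids the entire Agreement. No provision of the Agreement survives.

1, 2, 3, 4, 5, 6, 7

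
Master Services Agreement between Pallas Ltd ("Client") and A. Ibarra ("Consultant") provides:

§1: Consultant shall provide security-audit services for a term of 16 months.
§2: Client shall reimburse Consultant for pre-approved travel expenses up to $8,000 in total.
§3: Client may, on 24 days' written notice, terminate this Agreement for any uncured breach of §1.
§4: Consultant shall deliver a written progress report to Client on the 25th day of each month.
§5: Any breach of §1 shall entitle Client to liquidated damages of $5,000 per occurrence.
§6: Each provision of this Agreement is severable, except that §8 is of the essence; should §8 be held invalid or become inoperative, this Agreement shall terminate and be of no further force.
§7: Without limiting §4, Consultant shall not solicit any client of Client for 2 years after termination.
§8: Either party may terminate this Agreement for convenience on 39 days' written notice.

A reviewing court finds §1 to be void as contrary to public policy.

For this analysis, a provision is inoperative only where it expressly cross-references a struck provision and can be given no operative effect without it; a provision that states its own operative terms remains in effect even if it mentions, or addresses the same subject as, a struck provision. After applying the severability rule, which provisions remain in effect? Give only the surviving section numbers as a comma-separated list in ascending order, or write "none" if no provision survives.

§1 is struck. §3 merely fixes the termination right for breach of §1; with §1 gone it has nothing to operate on and falls away. The whole of §5 is the liquidated-damages amount, defined by reference to §1, so §5 cannot stand once §1 is removed. §6 makes §8 an essential term, but §8 is unaffected, so the severability proviso in §6 preserves the remaining provisions. That leaves §2, §4, §6, §7, and §8 in effect.

2, 4, 6, 7, 8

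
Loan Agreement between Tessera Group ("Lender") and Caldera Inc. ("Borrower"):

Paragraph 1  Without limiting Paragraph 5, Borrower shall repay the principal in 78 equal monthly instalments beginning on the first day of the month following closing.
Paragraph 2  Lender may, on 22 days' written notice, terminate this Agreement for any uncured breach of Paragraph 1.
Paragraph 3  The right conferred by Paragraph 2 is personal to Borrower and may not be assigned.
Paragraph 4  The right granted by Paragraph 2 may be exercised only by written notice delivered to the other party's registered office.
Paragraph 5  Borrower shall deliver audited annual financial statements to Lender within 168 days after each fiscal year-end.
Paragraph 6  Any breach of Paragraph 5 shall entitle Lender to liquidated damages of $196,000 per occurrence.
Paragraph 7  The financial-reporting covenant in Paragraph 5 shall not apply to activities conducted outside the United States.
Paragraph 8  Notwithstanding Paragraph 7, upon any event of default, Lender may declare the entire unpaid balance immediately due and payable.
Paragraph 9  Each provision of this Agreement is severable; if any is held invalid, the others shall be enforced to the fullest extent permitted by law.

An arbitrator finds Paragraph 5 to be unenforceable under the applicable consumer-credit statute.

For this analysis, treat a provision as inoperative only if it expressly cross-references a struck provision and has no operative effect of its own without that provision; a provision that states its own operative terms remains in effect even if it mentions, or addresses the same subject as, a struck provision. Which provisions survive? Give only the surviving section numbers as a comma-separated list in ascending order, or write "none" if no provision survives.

Paragraph 5 is struck. The whole of Paragraph 6 is the liquidated-damages amount, defined by reference to Paragraph 5, so Paragraph 6 cannot stand once Paragraph 5 is removed. The whole of Paragraph 7 is the carve-out from the financial-reporting covenant, defined by reference to Paragraph 5, so Paragraph 7 cannot stand once Paragraph 5 is removed. Although Paragraph 8 refers to Paragraph 7, its operative terms do not depend on Paragraph 7, so it remains in effect. Although Paragraph 1 refers to Paragraph 5, its operative terms do not depend on Paragraph 5, so it remains in effect. Paragraph 9 is a severability clause and preserves every provision that can still be given independent effect. The provisions still in force are Paragraph 1, Paragraph 2, Paragraph 3, Paragraph 4, Paragraph 8, and Paragraph 9.

1, 2, 3, 4, 8, 9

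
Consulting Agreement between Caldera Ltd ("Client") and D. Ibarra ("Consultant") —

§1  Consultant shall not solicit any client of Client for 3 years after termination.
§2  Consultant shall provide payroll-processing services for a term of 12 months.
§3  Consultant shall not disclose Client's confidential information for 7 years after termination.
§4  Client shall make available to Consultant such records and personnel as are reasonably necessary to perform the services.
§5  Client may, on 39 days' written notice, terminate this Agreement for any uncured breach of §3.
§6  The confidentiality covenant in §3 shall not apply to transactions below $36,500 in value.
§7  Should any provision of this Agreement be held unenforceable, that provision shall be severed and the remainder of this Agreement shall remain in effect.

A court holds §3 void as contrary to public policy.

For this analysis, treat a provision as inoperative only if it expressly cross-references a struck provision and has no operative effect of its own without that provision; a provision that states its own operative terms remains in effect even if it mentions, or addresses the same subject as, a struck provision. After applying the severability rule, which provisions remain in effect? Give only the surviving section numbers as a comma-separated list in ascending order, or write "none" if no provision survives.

§3 is struck. §5 has no operative effect of its own apart from §3 and is therefore inoperative. §6 does nothing except set the carve-out from the confidentiality covenant by reference to §3; with §3 gone it has no independent effect and is inoperative. Under the severability clause in §7, the remaining provisions continue in force. The provisions still in force are §1, §2, §4, and §7.

1, 2, 4, 7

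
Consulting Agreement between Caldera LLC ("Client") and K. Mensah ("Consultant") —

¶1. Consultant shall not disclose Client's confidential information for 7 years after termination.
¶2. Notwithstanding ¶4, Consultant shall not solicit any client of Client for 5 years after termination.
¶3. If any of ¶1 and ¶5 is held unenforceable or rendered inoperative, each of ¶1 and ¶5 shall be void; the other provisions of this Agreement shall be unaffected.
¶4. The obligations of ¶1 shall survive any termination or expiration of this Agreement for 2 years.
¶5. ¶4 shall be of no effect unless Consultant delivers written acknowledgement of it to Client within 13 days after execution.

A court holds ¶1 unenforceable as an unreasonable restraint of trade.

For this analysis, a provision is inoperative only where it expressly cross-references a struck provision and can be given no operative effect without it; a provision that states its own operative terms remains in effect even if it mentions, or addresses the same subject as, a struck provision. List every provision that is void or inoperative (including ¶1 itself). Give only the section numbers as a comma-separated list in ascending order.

¶1 is struck. ¶4 operates only by reference to ¶1, so it falls with ¶1. ¶5 merely fixes the acknowledgement condition for ¶4; with ¶4 gone it has nothing to operate on and falls away. ¶2 mentions ¶4 but its own obligation stands independently of ¶4, so ¶2 is not affected. ¶3 declares ¶1 and ¶5 mutually dependent; since one of them has fallen, all of them are of no effect. The remainder continues in force under ¶3. That leaves ¶2 and ¶3 in effect.

1, 4, 5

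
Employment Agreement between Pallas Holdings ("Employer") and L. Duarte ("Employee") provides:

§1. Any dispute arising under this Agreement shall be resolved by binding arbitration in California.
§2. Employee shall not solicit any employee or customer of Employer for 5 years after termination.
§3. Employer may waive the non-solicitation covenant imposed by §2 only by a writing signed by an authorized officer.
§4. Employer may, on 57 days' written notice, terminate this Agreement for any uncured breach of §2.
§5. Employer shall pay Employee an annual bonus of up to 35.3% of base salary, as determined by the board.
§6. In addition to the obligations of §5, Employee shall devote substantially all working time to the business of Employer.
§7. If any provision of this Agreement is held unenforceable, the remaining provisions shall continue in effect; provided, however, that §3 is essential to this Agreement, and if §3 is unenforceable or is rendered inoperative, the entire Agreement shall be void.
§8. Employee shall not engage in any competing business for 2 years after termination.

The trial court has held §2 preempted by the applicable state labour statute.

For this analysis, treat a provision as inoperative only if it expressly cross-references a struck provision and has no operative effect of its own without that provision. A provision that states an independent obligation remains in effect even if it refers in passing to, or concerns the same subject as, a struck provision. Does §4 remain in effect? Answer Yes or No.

§2 is struck. §3 has no operative effect of its own apart from §2 and is therefore inoperative. The only function of §4 is the termination right for breach of §2, so it cannot stand once §2 is removed. §7 makes §3 an essential term, and §3 has been rendered inoperative by the cascade; under §7, the entire Agreement is therefore void. No provision of the Agreement survives. §4 is among the inoperative provisions, so the answer is no.

No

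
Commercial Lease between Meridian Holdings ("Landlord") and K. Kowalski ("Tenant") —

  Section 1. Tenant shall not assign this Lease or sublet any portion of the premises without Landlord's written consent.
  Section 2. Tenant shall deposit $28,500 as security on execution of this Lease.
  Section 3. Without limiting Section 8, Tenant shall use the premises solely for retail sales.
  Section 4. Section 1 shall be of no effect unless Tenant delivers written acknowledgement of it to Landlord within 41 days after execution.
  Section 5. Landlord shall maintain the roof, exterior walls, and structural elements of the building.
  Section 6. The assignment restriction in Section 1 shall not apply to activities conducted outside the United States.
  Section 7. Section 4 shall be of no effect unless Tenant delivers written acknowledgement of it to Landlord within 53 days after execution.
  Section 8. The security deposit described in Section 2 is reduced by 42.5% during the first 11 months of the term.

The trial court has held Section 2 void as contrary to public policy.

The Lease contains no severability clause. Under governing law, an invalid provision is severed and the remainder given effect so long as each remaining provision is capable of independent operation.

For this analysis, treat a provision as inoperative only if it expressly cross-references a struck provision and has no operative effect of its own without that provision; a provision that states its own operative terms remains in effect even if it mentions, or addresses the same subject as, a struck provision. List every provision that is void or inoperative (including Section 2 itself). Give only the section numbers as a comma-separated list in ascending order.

2, 8

Section 2 is struck. Section 8 operates only by reference to Section 2, so it falls with Section 2. Although Section 3 refers to Section 8, its operative terms do not depend on Section 8, so it remains in effect. With no severability clause, the stated default rule severs what cannot stand and enforces each remaining provision that can operate on its own. The provisions still in force are Section 1, Section 3, Section 4, Section 5, Section 6, and Section 7.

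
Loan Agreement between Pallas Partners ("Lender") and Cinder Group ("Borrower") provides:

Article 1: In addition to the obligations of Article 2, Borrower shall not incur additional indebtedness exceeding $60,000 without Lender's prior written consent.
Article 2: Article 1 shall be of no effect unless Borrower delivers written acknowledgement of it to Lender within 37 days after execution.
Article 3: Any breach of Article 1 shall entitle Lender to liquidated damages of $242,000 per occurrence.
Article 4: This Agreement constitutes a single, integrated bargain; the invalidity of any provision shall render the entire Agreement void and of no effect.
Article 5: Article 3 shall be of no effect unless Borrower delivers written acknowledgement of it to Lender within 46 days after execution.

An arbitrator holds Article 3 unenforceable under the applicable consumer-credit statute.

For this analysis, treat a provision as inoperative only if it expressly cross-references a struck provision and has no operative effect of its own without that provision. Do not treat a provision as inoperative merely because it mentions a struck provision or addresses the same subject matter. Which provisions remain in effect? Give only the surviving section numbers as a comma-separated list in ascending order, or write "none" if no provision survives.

Article 3 is struck. The only function of Article 5 is the acknowledgement condition for Article 3, so it cannot stand once Article 3 is removed. Article 4 provides that the Agreement is not severable, so the invalidity of any one provision voids the entire Agreement. No provision of the Agreement survives.

none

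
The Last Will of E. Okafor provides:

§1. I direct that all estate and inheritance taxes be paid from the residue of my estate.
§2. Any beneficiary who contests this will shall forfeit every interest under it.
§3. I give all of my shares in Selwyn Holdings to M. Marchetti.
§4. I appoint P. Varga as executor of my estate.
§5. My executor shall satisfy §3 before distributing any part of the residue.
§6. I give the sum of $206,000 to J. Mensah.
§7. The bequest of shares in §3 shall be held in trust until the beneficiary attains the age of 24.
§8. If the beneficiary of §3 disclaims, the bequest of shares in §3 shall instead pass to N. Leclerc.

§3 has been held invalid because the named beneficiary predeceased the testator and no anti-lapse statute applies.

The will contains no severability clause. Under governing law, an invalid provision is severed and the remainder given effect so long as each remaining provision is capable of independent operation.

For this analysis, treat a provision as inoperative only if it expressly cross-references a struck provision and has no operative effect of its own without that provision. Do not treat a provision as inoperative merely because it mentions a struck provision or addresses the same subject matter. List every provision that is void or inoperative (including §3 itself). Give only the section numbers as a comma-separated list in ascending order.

§3 is struck. §5 operates only by reference to §3, so it falls with §3. §7 has no operative effect of its own apart from §3 and is therefore inoperative. §8 operates only by reference to §3, so it falls with §3. Under the stated default rule, only provisions that cannot operate independently fall away; the rest are enforced. The provisions still in force are §1, §2, §4, and §6.

3, 5, 7, 8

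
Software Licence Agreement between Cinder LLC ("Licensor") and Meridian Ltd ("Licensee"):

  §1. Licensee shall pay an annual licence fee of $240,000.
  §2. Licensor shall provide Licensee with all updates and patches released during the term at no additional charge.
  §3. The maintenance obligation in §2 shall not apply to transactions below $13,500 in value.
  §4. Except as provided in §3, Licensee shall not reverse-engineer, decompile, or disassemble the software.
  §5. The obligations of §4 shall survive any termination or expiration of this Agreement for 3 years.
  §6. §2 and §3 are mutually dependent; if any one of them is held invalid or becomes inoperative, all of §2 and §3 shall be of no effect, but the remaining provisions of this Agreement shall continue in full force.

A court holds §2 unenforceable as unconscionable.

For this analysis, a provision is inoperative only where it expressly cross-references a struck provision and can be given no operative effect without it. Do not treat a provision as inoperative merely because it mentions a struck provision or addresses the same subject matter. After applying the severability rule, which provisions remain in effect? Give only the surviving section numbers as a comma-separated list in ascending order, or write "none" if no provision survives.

1, 4, 5, 6

§2 is struck. §3 has no operative effect of its own apart from §2 and is therefore inoperative. §4 mentions §3 but its own obligation stands independently of §3, so §4 is not affected. §6 declares §2 and §3 mutually dependent; since one of them has fallen, all of them are of no effect. The remainder continues in force under §6. The provisions still in force are §1, §4, §5, and §6.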